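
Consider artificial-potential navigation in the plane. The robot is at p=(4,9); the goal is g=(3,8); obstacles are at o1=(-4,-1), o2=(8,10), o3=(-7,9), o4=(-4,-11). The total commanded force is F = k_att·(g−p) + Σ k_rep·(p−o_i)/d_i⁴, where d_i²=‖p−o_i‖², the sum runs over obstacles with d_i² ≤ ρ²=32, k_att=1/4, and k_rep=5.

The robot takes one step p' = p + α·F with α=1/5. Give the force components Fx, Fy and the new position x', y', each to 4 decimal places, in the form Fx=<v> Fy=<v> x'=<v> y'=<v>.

Fx=-0.3192 Fy=-0.2673 x'=3.9362 y'=8.9465

F_att = 1/4·(g−p) = 1/4·(-1,-1) = (-0.2500,-0.2500)
o1: d²=164 > ρ²=32 → inactive
o2: d²=17 ≤ ρ²=32; F_rep = 5·(-4,-1)/17² = (-0.0692,-0.0173)
o3: d²=121 > ρ²=32 → inactive
o4: d²=464 > ρ²=32 → inactive
F = F_att + ΣF_rep = (-0.3192,-0.2673)
p' = p + 1/5·F = (3.9362,8.9465)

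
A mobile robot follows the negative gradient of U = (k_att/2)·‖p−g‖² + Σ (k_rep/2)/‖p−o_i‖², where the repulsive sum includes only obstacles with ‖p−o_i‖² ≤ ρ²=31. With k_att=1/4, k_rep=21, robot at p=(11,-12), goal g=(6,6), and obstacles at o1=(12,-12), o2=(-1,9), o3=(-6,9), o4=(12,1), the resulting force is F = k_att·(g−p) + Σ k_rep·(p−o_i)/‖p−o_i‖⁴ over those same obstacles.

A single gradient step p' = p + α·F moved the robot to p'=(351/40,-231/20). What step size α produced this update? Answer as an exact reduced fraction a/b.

F_att = 1/4·(g−p) = 1/4·(-5,18) = (-1.2500,4.5000)
o1: d²=1 ≤ ρ²=31; F_rep = 21·(-1,0)/1² = (-21.0000,0.0000)
o2: d²=585 > ρ²=31 → inactive
o3: d²=730 > ρ²=31 → inactive
o4: d²=170 > ρ²=31 → inactive
F = F_att + ΣF_rep = (-22.2500,4.5000)
Δp = p'−p = (-2.2250,0.4500); α = Δx/Fx = (-89/40) / (-89/4) = 1/10
check: Δy/Fy = (9/20) / (9/2) = 1/10 ✓

α = 1/10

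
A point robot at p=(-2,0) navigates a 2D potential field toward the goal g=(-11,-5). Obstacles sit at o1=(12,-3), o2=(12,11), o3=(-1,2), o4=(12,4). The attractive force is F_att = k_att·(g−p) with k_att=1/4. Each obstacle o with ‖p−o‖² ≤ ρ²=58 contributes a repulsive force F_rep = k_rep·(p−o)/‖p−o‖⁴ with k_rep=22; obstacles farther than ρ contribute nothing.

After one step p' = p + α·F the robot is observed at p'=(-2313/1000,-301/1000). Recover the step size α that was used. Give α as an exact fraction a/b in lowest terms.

F_att = 1/4·(g−p) = 1/4·(-9,-5) = (-2.2500,-1.2500)
o1: d²=205 > ρ²=58 → inactive
o2: d²=317 > ρ²=58 → inactive
o3: d²=5 ≤ ρ²=58; F_rep = 22·(-1,-2)/5² = (-0.8800,-1.7600)
o4: d²=212 > ρ²=58 → inactive
F = F_att + ΣF_rep = (-3.1300,-3.0100)
Δp = p'−p = (-0.3130,-0.3010); α = Δx/Fx = (-313/1000) / (-313/100) = 1/10
check: Δy/Fy = (-301/1000) / (-301/100) = 1/10 ✓

α = 1/10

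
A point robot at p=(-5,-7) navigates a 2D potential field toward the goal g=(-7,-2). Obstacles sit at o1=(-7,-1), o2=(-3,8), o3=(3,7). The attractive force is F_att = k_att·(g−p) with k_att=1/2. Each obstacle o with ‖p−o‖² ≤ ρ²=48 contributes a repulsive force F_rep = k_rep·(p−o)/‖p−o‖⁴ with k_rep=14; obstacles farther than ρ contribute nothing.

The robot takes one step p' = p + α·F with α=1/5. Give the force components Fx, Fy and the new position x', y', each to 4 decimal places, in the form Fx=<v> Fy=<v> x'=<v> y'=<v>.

F_att = 1/2·(g−p) = 1/2·(-2,5) = (-1.0000,2.5000)
o1: d²=40 ≤ ρ²=48; F_rep = 14·(2,-6)/40² = (0.0175,-0.0525)
o2: d²=229 > ρ²=48 → inactive
o3: d²=260 > ρ²=48 → inactive
F = F_att + ΣF_rep = (-0.9825,2.4475)
p' = p + 1/5·F = (-5.1965,-6.5105)

Fx=-0.9825 Fy=2.4475 x'=-5.1965 y'=-6.5105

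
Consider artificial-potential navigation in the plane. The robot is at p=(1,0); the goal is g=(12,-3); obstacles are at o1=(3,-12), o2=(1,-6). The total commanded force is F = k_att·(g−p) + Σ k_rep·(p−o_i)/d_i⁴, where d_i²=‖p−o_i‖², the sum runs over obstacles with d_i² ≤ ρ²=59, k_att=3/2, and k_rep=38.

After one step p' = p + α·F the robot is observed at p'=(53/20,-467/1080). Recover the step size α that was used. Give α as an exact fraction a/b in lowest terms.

α = 1/10

F_att = 3/2·(g−p) = 3/2·(11,-3) = (16.5000,-4.5000)
o1: d²=148 > ρ²=59 → inactive
o2: d²=36 ≤ ρ²=59; F_rep = 38·(0,6)/36² = (0.0000,0.1759)
F = F_att + ΣF_rep = (16.5000,-4.3241)
Δp = p'−p = (1.6500,-0.4324); α = Δx/Fx = (33/20) / (33/2) = 1/10
check: Δy/Fy = (-467/1080) / (-467/108) = 1/10 ✓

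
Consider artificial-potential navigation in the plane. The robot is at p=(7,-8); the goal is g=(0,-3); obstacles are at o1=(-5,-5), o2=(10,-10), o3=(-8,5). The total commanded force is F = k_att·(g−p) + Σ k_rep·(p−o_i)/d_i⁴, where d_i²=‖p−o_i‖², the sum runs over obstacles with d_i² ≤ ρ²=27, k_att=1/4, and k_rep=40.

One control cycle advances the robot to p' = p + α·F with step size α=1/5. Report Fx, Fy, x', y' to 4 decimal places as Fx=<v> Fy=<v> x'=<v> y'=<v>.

Fx=-2.4601 Fy=1.7234 x'=6.5080 y'=-7.6553

F_att = 1/4·(g−p) = 1/4·(-7,5) = (-1.7500,1.2500)
o1: d²=153 > ρ²=27 → inactive
o2: d²=13 ≤ ρ²=27; F_rep = 40·(-3,2)/13² = (-0.7101,0.4734)
o3: d²=394 > ρ²=27 → inactive
F = F_att + ΣF_rep = (-2.4601,1.7234)
p' = p + 1/5·F = (6.5080,-7.6553)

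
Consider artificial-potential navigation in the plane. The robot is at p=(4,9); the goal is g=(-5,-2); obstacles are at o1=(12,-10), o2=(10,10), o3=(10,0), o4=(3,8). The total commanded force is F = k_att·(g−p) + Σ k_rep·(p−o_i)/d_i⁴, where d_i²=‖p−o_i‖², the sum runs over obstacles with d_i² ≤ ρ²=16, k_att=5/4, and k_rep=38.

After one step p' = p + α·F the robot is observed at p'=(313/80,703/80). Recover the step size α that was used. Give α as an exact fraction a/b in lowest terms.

F_att = 5/4·(g−p) = 5/4·(-9,-11) = (-11.2500,-13.7500)
o1: d²=425 > ρ²=16 → inactive
o2: d²=37 > ρ²=16 → inactive
o3: d²=117 > ρ²=16 → inactive
o4: d²=2 ≤ ρ²=16; F_rep = 38·(1,1)/2² = (9.5000,9.5000)
F = F_att + ΣF_rep = (-1.7500,-4.2500)
Δp = p'−p = (-0.0875,-0.2125); α = Δx/Fx = (-7/80) / (-7/4) = 1/20
check: Δy/Fy = (-17/80) / (-17/4) = 1/20 ✓

α = 1/20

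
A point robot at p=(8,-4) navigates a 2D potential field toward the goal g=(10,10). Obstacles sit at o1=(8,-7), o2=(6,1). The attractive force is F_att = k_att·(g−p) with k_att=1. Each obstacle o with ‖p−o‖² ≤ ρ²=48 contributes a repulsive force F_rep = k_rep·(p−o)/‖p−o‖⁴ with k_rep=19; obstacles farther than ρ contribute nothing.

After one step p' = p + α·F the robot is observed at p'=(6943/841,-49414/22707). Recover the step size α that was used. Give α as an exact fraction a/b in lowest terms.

α = 1/8

F_att = 1·(g−p) = 1·(2,14) = (2.0000,14.0000)
o1: d²=9 ≤ ρ²=48; F_rep = 19·(0,3)/9² = (0.0000,0.7037)
o2: d²=29 ≤ ρ²=48; F_rep = 19·(2,-5)/29² = (0.0452,-0.1130)
F = F_att + ΣF_rep = (2.0452,14.5907)
Δp = p'−p = (0.2556,1.8238); α = Δx/Fx = (215/841) / (1720/841) = 1/8
check: Δy/Fy = (41414/22707) / (331312/22707) = 1/8 ✓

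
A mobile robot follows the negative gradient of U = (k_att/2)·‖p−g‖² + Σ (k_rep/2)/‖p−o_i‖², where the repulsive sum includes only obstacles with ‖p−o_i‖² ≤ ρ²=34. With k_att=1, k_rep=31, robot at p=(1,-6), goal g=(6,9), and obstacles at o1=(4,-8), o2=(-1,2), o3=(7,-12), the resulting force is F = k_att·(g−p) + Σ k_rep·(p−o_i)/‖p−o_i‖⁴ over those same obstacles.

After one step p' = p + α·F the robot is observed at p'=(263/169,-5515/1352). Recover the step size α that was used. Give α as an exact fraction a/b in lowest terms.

α = 1/8

F_att = 1·(g−p) = 1·(5,15) = (5.0000,15.0000)
o1: d²=13 ≤ ρ²=34; F_rep = 31·(-3,2)/13² = (-0.5503,0.3669)
o2: d²=68 > ρ²=34 → inactive
o3: d²=72 > ρ²=34 → inactive
F = F_att + ΣF_rep = (4.4497,15.3669)
Δp = p'−p = (0.5562,1.9209); α = Δx/Fx = (94/169) / (752/169) = 1/8
check: Δy/Fy = (2597/1352) / (2597/169) = 1/8 ✓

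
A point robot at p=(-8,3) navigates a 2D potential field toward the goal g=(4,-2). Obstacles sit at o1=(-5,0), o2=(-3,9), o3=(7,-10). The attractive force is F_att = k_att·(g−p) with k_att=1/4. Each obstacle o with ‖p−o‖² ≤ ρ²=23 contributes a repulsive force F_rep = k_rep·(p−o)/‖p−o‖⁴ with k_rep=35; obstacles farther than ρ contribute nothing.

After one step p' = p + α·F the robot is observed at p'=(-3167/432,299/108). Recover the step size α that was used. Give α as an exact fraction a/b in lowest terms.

F_att = 1/4·(g−p) = 1/4·(12,-5) = (3.0000,-1.2500)
o1: d²=18 ≤ ρ²=23; F_rep = 35·(-3,3)/18² = (-0.3241,0.3241)
o2: d²=61 > ρ²=23 → inactive
o3: d²=394 > ρ²=23 → inactive
F = F_att + ΣF_rep = (2.6759,-0.9259)
Δp = p'−p = (0.6690,-0.2315); α = Δx/Fx = (289/432) / (289/108) = 1/4
check: Δy/Fy = (-25/108) / (-25/27) = 1/4 ✓

α = 1/4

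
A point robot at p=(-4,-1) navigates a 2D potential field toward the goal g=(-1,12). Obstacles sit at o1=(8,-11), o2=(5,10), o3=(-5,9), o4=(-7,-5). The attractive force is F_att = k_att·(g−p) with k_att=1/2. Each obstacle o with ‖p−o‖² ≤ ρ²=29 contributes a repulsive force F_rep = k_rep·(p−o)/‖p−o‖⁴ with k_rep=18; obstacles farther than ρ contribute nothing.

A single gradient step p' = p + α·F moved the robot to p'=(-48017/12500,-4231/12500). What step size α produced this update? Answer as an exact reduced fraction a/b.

F_att = 1/2·(g−p) = 1/2·(3,13) = (1.5000,6.5000)
o1: d²=244 > ρ²=29 → inactive
o2: d²=202 > ρ²=29 → inactive
o3: d²=101 > ρ²=29 → inactive
o4: d²=25 ≤ ρ²=29; F_rep = 18·(3,4)/25² = (0.0864,0.1152)
F = F_att + ΣF_rep = (1.5864,6.6152)
Δp = p'−p = (0.1586,0.6615); α = Δx/Fx = (1983/12500) / (1983/1250) = 1/10
check: Δy/Fy = (8269/12500) / (8269/1250) = 1/10 ✓

α = 1/10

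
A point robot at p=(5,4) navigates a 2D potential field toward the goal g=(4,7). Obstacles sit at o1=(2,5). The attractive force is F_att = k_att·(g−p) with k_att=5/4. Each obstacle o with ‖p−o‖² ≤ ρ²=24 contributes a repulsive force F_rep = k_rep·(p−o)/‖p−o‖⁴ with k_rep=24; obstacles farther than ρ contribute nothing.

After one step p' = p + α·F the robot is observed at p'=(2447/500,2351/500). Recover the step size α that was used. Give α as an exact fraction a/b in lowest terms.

α = 1/5

F_att = 5/4·(g−p) = 5/4·(-1,3) = (-1.2500,3.7500)
o1: d²=10 ≤ ρ²=24; F_rep = 24·(3,-1)/10² = (0.7200,-0.2400)
F = F_att + ΣF_rep = (-0.5300,3.5100)
Δp = p'−p = (-0.1060,0.7020); α = Δx/Fx = (-53/500) / (-53/100) = 1/5
check: Δy/Fy = (351/500) / (351/100) = 1/5 ✓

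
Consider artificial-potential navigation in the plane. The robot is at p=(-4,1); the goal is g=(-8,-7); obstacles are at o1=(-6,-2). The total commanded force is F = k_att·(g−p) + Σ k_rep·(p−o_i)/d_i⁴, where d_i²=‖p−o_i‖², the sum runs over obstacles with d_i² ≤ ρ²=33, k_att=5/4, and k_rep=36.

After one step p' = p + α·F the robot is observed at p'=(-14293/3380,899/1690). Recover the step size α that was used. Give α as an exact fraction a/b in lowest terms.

α = 1/20

F_att = 5/4·(g−p) = 5/4·(-4,-8) = (-5.0000,-10.0000)
o1: d²=13 ≤ ρ²=33; F_rep = 36·(2,3)/13² = (0.4260,0.6391)
F = F_att + ΣF_rep = (-4.5740,-9.3609)
Δp = p'−p = (-0.2287,-0.4680); α = Δx/Fx = (-773/3380) / (-773/169) = 1/20
check: Δy/Fy = (-791/1690) / (-1582/169) = 1/20 ✓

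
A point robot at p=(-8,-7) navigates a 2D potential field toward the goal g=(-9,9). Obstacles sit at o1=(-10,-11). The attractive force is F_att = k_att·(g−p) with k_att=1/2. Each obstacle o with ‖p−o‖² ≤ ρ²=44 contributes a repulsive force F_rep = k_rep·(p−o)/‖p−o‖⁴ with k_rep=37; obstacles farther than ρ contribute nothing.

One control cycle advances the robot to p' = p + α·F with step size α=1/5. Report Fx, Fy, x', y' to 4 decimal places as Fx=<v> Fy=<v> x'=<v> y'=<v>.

Fx=-0.3150 Fy=8.3700 x'=-8.0630 y'=-5.3260

F_att = 1/2·(g−p) = 1/2·(-1,16) = (-0.5000,8.0000)
o1: d²=20 ≤ ρ²=44; F_rep = 37·(2,4)/20² = (0.1850,0.3700)
F = F_att + ΣF_rep = (-0.3150,8.3700)
p' = p + 1/5·F = (-8.0630,-5.3260)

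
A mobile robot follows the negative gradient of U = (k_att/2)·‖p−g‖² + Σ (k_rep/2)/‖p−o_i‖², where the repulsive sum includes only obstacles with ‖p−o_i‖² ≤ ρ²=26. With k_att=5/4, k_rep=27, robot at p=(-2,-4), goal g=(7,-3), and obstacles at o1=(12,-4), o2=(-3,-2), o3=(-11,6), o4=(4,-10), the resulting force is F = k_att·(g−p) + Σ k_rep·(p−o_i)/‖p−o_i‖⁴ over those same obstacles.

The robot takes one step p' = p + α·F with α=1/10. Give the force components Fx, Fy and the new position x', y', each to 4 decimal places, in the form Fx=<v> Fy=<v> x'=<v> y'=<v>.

Fx=12.3300 Fy=-0.9100 x'=-0.7670 y'=-4.0910

F_att = 5/4·(g−p) = 5/4·(9,1) = (11.2500,1.2500)
o1: d²=196 > ρ²=26 → inactive
o2: d²=5 ≤ ρ²=26; F_rep = 27·(1,-2)/5² = (1.0800,-2.1600)
o3: d²=181 > ρ²=26 → inactive
o4: d²=72 > ρ²=26 → inactive
F = F_att + ΣF_rep = (12.3300,-0.9100)
p' = p + 1/10·F = (-0.7670,-4.0910)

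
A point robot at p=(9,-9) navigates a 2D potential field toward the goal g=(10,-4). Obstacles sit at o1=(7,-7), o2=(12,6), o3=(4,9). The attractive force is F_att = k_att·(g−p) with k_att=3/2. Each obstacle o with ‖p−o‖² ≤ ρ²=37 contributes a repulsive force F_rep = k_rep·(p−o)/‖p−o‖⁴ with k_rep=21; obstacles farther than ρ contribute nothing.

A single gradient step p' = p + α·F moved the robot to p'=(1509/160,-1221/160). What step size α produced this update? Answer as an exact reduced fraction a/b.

α = 1/5

F_att = 3/2·(g−p) = 3/2·(1,5) = (1.5000,7.5000)
o1: d²=8 ≤ ρ²=37; F_rep = 21·(2,-2)/8² = (0.6562,-0.6562)
o2: d²=234 > ρ²=37 → inactive
o3: d²=349 > ρ²=37 → inactive
F = F_att + ΣF_rep = (2.1562,6.8438)
Δp = p'−p = (0.4313,1.3687); α = Δx/Fx = (69/160) / (69/32) = 1/5
check: Δy/Fy = (219/160) / (219/32) = 1/5 ✓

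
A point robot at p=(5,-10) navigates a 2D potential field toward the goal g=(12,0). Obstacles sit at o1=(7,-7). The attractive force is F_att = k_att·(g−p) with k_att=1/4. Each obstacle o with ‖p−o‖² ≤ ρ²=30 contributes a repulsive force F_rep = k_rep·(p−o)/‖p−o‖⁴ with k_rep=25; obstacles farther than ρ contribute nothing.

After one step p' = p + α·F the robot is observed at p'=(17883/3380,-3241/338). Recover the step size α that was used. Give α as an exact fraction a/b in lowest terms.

α = 1/5

F_att = 1/4·(g−p) = 1/4·(7,10) = (1.7500,2.5000)
o1: d²=13 ≤ ρ²=30; F_rep = 25·(-2,-3)/13² = (-0.2959,-0.4438)
F = F_att + ΣF_rep = (1.4541,2.0562)
Δp = p'−p = (0.2908,0.4112); α = Δx/Fx = (983/3380) / (983/676) = 1/5
check: Δy/Fy = (139/338) / (695/338) = 1/5 ✓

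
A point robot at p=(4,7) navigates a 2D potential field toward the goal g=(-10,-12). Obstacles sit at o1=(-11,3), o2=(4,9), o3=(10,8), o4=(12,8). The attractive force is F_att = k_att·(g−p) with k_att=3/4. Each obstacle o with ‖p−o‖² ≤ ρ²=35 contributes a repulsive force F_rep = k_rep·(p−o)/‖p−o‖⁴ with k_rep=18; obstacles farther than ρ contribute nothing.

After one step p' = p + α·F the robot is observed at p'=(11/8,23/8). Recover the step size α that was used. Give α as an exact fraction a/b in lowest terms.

F_att = 3/4·(g−p) = 3/4·(-14,-19) = (-10.5000,-14.2500)
o1: d²=241 > ρ²=35 → inactive
o2: d²=4 ≤ ρ²=35; F_rep = 18·(0,-2)/4² = (0.0000,-2.2500)
o3: d²=37 > ρ²=35 → inactive
o4: d²=65 > ρ²=35 → inactive
F = F_att + ΣF_rep = (-10.5000,-16.5000)
Δp = p'−p = (-2.6250,-4.1250); α = Δx/Fx = (-21/8) / (-21/2) = 1/4
check: Δy/Fy = (-33/8) / (-33/2) = 1/4 ✓

α = 1/4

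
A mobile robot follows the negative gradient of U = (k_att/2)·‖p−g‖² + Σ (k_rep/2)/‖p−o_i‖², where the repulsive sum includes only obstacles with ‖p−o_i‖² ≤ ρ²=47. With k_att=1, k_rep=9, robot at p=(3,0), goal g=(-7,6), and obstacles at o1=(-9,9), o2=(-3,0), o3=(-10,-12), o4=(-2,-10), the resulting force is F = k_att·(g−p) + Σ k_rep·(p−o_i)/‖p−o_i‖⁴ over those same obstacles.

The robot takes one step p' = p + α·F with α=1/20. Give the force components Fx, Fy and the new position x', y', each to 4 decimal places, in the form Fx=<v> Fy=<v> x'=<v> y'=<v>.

Fx=-9.9583 Fy=6.0000 x'=2.5021 y'=0.3000

F_att = 1·(g−p) = 1·(-10,6) = (-10.0000,6.0000)
o1: d²=225 > ρ²=47 → inactive
o2: d²=36 ≤ ρ²=47; F_rep = 9·(6,0)/36² = (0.0417,0.0000)
o3: d²=313 > ρ²=47 → inactive
o4: d²=125 > ρ²=47 → inactive
F = F_att + ΣF_rep = (-9.9583,6.0000)
p' = p + 1/20·F = (2.5021,0.3000)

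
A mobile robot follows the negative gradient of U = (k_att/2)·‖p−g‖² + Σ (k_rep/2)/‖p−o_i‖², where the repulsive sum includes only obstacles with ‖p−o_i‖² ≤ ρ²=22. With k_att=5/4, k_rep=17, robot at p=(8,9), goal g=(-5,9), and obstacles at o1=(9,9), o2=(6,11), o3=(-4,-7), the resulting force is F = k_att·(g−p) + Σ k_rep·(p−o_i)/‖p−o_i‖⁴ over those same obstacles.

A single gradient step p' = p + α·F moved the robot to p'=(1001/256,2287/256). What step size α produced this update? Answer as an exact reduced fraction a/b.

F_att = 5/4·(g−p) = 5/4·(-13,0) = (-16.2500,0.0000)
o1: d²=1 ≤ ρ²=22; F_rep = 17·(-1,0)/1² = (-17.0000,0.0000)
o2: d²=8 ≤ ρ²=22; F_rep = 17·(2,-2)/8² = (0.5312,-0.5312)
o3: d²=400 > ρ²=22 → inactive
F = F_att + ΣF_rep = (-32.7188,-0.5312)
Δp = p'−p = (-4.0898,-0.0664); α = Δx/Fx = (-1047/256) / (-1047/32) = 1/8
check: Δy/Fy = (-17/256) / (-17/32) = 1/8 ✓

α = 1/8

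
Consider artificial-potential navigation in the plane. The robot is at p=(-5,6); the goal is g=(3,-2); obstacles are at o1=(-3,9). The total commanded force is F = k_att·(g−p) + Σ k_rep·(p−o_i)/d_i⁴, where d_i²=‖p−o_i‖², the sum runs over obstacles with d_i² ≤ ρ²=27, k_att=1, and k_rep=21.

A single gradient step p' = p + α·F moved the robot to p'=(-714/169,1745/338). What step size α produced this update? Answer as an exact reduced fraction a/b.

α = 1/10

F_att = 1·(g−p) = 1·(8,-8) = (8.0000,-8.0000)
o1: d²=13 ≤ ρ²=27; F_rep = 21·(-2,-3)/13² = (-0.2485,-0.3728)
F = F_att + ΣF_rep = (7.7515,-8.3728)
Δp = p'−p = (0.7751,-0.8373); α = Δx/Fx = (131/169) / (1310/169) = 1/10
check: Δy/Fy = (-283/338) / (-1415/169) = 1/10 ✓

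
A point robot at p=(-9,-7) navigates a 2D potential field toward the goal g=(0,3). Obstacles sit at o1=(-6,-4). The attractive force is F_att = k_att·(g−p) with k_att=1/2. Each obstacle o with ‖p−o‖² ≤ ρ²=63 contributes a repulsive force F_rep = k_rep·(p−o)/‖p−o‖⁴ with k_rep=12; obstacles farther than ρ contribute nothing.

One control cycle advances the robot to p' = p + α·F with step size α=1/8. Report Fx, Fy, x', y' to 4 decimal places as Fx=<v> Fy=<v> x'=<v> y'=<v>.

F_att = 1/2·(g−p) = 1/2·(9,10) = (4.5000,5.0000)
o1: d²=18 ≤ ρ²=63; F_rep = 12·(-3,-3)/18² = (-0.1111,-0.1111)
F = F_att + ΣF_rep = (4.3889,4.8889)
p' = p + 1/8·F = (-8.4514,-6.3889)

Fx=4.3889 Fy=4.8889 x'=-8.4514 y'=-6.3889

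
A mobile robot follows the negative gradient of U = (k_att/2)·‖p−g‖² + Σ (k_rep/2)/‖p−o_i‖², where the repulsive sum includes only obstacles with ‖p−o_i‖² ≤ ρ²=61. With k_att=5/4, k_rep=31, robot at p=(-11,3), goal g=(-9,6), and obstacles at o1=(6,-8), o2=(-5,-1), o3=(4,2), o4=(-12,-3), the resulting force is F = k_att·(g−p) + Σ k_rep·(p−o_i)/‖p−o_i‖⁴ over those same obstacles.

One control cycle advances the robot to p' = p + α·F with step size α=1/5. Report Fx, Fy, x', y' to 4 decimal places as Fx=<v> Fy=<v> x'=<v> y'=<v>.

F_att = 5/4·(g−p) = 5/4·(2,3) = (2.5000,3.7500)
o1: d²=410 > ρ²=61 → inactive
o2: d²=52 ≤ ρ²=61; F_rep = 31·(-6,4)/52² = (-0.0688,0.0459)
o3: d²=226 > ρ²=61 → inactive
o4: d²=37 ≤ ρ²=61; F_rep = 31·(1,6)/37² = (0.0226,0.1359)
F = F_att + ΣF_rep = (2.4539,3.9317)
p' = p + 1/5·F = (-10.5092,3.7863)

Fx=2.4539 Fy=3.9317 x'=-10.5092 y'=3.7863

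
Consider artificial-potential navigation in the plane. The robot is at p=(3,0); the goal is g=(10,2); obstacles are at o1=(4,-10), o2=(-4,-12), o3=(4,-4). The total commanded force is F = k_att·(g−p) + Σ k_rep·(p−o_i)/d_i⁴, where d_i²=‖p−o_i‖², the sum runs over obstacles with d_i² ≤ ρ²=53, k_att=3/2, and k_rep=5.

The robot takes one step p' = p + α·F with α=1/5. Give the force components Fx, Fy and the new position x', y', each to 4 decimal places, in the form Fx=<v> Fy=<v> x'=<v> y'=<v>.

F_att = 3/2·(g−p) = 3/2·(7,2) = (10.5000,3.0000)
o1: d²=101 > ρ²=53 → inactive
o2: d²=193 > ρ²=53 → inactive
o3: d²=17 ≤ ρ²=53; F_rep = 5·(-1,4)/17² = (-0.0173,0.0692)
F = F_att + ΣF_rep = (10.4827,3.0692)
p' = p + 1/5·F = (5.0965,0.6138)

Fx=10.4827 Fy=3.0692 x'=5.0965 y'=0.6138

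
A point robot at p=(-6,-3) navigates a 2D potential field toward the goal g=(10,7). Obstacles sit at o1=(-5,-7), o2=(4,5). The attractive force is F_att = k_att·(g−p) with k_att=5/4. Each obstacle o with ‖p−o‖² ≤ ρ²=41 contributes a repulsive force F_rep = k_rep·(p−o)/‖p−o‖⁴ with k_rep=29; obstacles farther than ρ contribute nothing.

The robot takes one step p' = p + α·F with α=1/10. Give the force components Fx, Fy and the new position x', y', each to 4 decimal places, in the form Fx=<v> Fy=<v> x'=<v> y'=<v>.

F_att = 5/4·(g−p) = 5/4·(16,10) = (20.0000,12.5000)
o1: d²=17 ≤ ρ²=41; F_rep = 29·(-1,4)/17² = (-0.1003,0.4014)
o2: d²=164 > ρ²=41 → inactive
F = F_att + ΣF_rep = (19.8997,12.9014)
p' = p + 1/10·F = (-4.0100,-1.7099)

Fx=19.8997 Fy=12.9014 x'=-4.0100 y'=-1.7099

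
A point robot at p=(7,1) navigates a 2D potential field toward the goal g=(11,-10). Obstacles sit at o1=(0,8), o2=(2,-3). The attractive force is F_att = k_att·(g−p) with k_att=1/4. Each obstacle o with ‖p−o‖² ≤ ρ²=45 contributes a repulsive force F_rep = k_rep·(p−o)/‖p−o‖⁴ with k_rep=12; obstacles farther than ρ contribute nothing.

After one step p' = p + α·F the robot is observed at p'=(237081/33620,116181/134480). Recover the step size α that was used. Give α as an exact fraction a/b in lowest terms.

F_att = 1/4·(g−p) = 1/4·(4,-11) = (1.0000,-2.7500)
o1: d²=98 > ρ²=45 → inactive
o2: d²=41 ≤ ρ²=45; F_rep = 12·(5,4)/41² = (0.0357,0.0286)
F = F_att + ΣF_rep = (1.0357,-2.7214)
Δp = p'−p = (0.0518,-0.1361); α = Δx/Fx = (1741/33620) / (1741/1681) = 1/20
check: Δy/Fy = (-18299/134480) / (-18299/6724) = 1/20 ✓

α = 1/20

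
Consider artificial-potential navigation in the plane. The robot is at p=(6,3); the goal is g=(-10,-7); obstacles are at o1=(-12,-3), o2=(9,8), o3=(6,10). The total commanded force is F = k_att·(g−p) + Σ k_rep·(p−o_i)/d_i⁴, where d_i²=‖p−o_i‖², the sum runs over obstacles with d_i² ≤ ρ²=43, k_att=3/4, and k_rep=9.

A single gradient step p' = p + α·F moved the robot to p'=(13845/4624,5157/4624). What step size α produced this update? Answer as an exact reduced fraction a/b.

α = 1/4

F_att = 3/4·(g−p) = 3/4·(-16,-10) = (-12.0000,-7.5000)
o1: d²=360 > ρ²=43 → inactive
o2: d²=34 ≤ ρ²=43; F_rep = 9·(-3,-5)/34² = (-0.0234,-0.0389)
o3: d²=49 > ρ²=43 → inactive
F = F_att + ΣF_rep = (-12.0234,-7.5389)
Δp = p'−p = (-3.0058,-1.8847); α = Δx/Fx = (-13899/4624) / (-13899/1156) = 1/4
check: Δy/Fy = (-8715/4624) / (-8715/1156) = 1/4 ✓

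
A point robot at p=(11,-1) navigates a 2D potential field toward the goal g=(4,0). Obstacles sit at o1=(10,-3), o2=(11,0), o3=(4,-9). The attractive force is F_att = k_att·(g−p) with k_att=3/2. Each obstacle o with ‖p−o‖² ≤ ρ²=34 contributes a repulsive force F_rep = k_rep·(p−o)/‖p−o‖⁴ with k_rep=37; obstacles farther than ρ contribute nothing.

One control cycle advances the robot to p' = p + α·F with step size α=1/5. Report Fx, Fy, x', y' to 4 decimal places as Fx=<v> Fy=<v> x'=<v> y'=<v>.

Fx=-9.0200 Fy=-32.5400 x'=9.1960 y'=-7.5080

F_att = 3/2·(g−p) = 3/2·(-7,1) = (-10.5000,1.5000)
o1: d²=5 ≤ ρ²=34; F_rep = 37·(1,2)/5² = (1.4800,2.9600)
o2: d²=1 ≤ ρ²=34; F_rep = 37·(0,-1)/1² = (0.0000,-37.0000)
o3: d²=113 > ρ²=34 → inactive
F = F_att + ΣF_rep = (-9.0200,-32.5400)
p' = p + 1/5·F = (9.1960,-7.5080)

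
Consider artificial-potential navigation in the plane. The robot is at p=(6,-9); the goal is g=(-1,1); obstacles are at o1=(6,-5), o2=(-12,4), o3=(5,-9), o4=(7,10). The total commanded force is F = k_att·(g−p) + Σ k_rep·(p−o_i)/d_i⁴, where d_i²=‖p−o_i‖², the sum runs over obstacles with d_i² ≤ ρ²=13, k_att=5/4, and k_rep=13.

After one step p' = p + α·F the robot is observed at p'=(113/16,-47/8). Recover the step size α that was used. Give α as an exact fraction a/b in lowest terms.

F_att = 5/4·(g−p) = 5/4·(-7,10) = (-8.7500,12.5000)
o1: d²=16 > ρ²=13 → inactive
o2: d²=493 > ρ²=13 → inactive
o3: d²=1 ≤ ρ²=13; F_rep = 13·(1,0)/1² = (13.0000,0.0000)
o4: d²=362 > ρ²=13 → inactive
F = F_att + ΣF_rep = (4.2500,12.5000)
Δp = p'−p = (1.0625,3.1250); α = Δx/Fx = (17/16) / (17/4) = 1/4
check: Δy/Fy = (25/8) / (25/2) = 1/4 ✓

α = 1/4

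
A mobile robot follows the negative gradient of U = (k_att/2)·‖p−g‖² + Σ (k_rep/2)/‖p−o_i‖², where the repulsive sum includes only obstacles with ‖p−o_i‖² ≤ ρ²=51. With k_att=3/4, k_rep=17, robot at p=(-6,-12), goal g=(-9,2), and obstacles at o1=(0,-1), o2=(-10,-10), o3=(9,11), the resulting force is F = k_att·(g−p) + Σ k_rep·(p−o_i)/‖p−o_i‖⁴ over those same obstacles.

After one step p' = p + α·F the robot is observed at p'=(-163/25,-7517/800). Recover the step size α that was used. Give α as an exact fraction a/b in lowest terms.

F_att = 3/4·(g−p) = 3/4·(-3,14) = (-2.2500,10.5000)
o1: d²=157 > ρ²=51 → inactive
o2: d²=20 ≤ ρ²=51; F_rep = 17·(4,-2)/20² = (0.1700,-0.0850)
o3: d²=754 > ρ²=51 → inactive
F = F_att + ΣF_rep = (-2.0800,10.4150)
Δp = p'−p = (-0.5200,2.6037); α = Δx/Fx = (-13/25) / (-52/25) = 1/4
check: Δy/Fy = (2083/800) / (2083/200) = 1/4 ✓

α = 1/4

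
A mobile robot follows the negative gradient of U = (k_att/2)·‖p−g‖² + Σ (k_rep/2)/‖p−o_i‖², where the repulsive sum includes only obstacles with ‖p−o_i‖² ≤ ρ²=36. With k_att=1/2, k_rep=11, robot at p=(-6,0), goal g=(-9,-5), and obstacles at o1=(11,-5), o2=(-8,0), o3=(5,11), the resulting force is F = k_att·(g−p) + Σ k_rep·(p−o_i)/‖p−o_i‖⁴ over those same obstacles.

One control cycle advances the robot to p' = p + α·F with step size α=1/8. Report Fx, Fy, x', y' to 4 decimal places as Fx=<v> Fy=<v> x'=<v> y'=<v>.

Fx=-0.1250 Fy=-2.5000 x'=-6.0156 y'=-0.3125

F_att = 1/2·(g−p) = 1/2·(-3,-5) = (-1.5000,-2.5000)
o1: d²=314 > ρ²=36 → inactive
o2: d²=4 ≤ ρ²=36; F_rep = 11·(2,0)/4² = (1.3750,0.0000)
o3: d²=242 > ρ²=36 → inactive
F = F_att + ΣF_rep = (-0.1250,-2.5000)
p' = p + 1/8·F = (-6.0156,-0.3125)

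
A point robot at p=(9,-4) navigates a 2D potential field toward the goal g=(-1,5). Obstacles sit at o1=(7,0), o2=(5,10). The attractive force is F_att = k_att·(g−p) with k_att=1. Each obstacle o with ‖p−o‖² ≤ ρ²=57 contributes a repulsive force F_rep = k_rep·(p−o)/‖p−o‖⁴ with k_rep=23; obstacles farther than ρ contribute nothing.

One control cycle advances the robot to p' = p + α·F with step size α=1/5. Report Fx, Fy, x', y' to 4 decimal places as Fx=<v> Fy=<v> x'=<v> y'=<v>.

Fx=-9.8850 Fy=8.7700 x'=7.0230 y'=-2.2460

F_att = 1·(g−p) = 1·(-10,9) = (-10.0000,9.0000)
o1: d²=20 ≤ ρ²=57; F_rep = 23·(2,-4)/20² = (0.1150,-0.2300)
o2: d²=212 > ρ²=57 → inactive
F = F_att + ΣF_rep = (-9.8850,8.7700)
p' = p + 1/5·F = (7.0230,-2.2460)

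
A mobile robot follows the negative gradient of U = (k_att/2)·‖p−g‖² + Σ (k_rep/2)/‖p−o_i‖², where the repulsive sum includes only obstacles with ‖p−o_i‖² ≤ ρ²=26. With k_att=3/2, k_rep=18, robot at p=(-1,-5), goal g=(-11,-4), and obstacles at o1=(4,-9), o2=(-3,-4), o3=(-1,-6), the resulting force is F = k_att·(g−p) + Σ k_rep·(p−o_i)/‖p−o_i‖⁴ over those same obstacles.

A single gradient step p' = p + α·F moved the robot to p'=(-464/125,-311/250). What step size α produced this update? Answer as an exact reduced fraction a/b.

F_att = 3/2·(g−p) = 3/2·(-10,1) = (-15.0000,1.5000)
o1: d²=41 > ρ²=26 → inactive
o2: d²=5 ≤ ρ²=26; F_rep = 18·(2,-1)/5² = (1.4400,-0.7200)
o3: d²=1 ≤ ρ²=26; F_rep = 18·(0,1)/1² = (0.0000,18.0000)
F = F_att + ΣF_rep = (-13.5600,18.7800)
Δp = p'−p = (-2.7120,3.7560); α = Δx/Fx = (-339/125) / (-339/25) = 1/5
check: Δy/Fy = (939/250) / (939/50) = 1/5 ✓

α = 1/5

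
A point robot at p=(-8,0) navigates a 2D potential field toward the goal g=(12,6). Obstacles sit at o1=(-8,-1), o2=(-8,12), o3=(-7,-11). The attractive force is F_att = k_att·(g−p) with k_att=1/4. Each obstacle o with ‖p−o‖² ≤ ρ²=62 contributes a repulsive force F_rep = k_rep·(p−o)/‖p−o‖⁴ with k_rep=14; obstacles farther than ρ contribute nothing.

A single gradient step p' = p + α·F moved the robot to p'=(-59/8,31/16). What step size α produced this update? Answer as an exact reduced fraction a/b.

F_att = 1/4·(g−p) = 1/4·(20,6) = (5.0000,1.5000)
o1: d²=1 ≤ ρ²=62; F_rep = 14·(0,1)/1² = (0.0000,14.0000)
o2: d²=144 > ρ²=62 → inactive
o3: d²=122 > ρ²=62 → inactive
F = F_att + ΣF_rep = (5.0000,15.5000)
Δp = p'−p = (0.6250,1.9375); α = Δx/Fx = (5/8) / (5) = 1/8
check: Δy/Fy = (31/16) / (31/2) = 1/8 ✓

α = 1/8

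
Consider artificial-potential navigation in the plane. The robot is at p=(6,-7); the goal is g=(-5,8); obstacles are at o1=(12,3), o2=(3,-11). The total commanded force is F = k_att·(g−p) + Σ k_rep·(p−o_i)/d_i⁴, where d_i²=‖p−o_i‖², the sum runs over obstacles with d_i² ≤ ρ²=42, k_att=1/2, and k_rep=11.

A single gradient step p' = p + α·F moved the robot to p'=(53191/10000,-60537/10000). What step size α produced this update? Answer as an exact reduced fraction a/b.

α = 1/8

F_att = 1/2·(g−p) = 1/2·(-11,15) = (-5.5000,7.5000)
o1: d²=136 > ρ²=42 → inactive
o2: d²=25 ≤ ρ²=42; F_rep = 11·(3,4)/25² = (0.0528,0.0704)
F = F_att + ΣF_rep = (-5.4472,7.5704)
Δp = p'−p = (-0.6809,0.9463); α = Δx/Fx = (-6809/10000) / (-6809/1250) = 1/8
check: Δy/Fy = (9463/10000) / (9463/1250) = 1/8 ✓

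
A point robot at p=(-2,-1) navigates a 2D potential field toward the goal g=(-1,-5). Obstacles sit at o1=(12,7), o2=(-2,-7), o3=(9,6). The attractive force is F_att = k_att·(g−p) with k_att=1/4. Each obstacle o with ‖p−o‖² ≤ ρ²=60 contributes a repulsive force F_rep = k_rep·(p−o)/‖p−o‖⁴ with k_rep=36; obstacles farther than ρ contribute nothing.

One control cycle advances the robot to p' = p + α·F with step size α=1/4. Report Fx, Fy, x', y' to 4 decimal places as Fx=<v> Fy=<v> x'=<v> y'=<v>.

F_att = 1/4·(g−p) = 1/4·(1,-4) = (0.2500,-1.0000)
o1: d²=260 > ρ²=60 → inactive
o2: d²=36 ≤ ρ²=60; F_rep = 36·(0,6)/36² = (0.0000,0.1667)
o3: d²=170 > ρ²=60 → inactive
F = F_att + ΣF_rep = (0.2500,-0.8333)
p' = p + 1/4·F = (-1.9375,-1.2083)

Fx=0.2500 Fy=-0.8333 x'=-1.9375 y'=-1.2083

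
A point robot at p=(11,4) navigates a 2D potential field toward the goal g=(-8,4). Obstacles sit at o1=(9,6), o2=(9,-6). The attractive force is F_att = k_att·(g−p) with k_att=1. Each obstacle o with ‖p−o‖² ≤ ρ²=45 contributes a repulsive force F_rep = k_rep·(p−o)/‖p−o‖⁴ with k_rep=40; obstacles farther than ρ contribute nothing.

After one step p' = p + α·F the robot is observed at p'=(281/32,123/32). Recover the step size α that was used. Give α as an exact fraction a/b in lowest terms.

α = 1/8

F_att = 1·(g−p) = 1·(-19,0) = (-19.0000,0.0000)
o1: d²=8 ≤ ρ²=45; F_rep = 40·(2,-2)/8² = (1.2500,-1.2500)
o2: d²=104 > ρ²=45 → inactive
F = F_att + ΣF_rep = (-17.7500,-1.2500)
Δp = p'−p = (-2.2188,-0.1562); α = Δx/Fx = (-71/32) / (-71/4) = 1/8
check: Δy/Fy = (-5/32) / (-5/4) = 1/8 ✓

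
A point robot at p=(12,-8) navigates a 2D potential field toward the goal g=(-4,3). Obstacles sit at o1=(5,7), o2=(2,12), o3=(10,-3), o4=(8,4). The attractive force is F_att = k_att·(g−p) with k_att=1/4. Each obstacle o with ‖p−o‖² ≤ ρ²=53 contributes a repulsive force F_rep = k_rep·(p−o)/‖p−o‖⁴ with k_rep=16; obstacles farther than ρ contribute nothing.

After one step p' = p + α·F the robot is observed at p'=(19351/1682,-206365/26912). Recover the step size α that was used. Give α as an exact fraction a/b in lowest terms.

F_att = 1/4·(g−p) = 1/4·(-16,11) = (-4.0000,2.7500)
o1: d²=274 > ρ²=53 → inactive
o2: d²=500 > ρ²=53 → inactive
o3: d²=29 ≤ ρ²=53; F_rep = 16·(2,-5)/29² = (0.0380,-0.0951)
o4: d²=160 > ρ²=53 → inactive
F = F_att + ΣF_rep = (-3.9620,2.6549)
Δp = p'−p = (-0.4952,0.3319); α = Δx/Fx = (-833/1682) / (-3332/841) = 1/8
check: Δy/Fy = (8931/26912) / (8931/3364) = 1/8 ✓

α = 1/8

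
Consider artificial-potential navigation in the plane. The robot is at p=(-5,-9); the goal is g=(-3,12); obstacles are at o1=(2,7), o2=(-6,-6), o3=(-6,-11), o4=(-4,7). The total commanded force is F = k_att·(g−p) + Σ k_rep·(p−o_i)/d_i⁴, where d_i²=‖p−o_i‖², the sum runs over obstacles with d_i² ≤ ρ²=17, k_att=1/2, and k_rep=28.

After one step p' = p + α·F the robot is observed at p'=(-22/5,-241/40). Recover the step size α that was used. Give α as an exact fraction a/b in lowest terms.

F_att = 1/2·(g−p) = 1/2·(2,21) = (1.0000,10.5000)
o1: d²=305 > ρ²=17 → inactive
o2: d²=10 ≤ ρ²=17; F_rep = 28·(1,-3)/10² = (0.2800,-0.8400)
o3: d²=5 ≤ ρ²=17; F_rep = 28·(1,2)/5² = (1.1200,2.2400)
o4: d²=257 > ρ²=17 → inactive
F = F_att + ΣF_rep = (2.4000,11.9000)
Δp = p'−p = (0.6000,2.9750); α = Δx/Fx = (3/5) / (12/5) = 1/4
check: Δy/Fy = (119/40) / (119/10) = 1/4 ✓

α = 1/4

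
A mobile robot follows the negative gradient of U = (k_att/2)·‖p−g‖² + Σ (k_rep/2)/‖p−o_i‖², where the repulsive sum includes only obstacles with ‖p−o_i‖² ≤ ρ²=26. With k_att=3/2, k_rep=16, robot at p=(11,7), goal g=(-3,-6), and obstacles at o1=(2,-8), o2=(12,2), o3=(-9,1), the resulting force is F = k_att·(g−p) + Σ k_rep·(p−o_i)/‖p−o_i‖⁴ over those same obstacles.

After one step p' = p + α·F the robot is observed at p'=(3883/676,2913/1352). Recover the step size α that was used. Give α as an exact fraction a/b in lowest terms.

α = 1/4

F_att = 3/2·(g−p) = 3/2·(-14,-13) = (-21.0000,-19.5000)
o1: d²=306 > ρ²=26 → inactive
o2: d²=26 ≤ ρ²=26; F_rep = 16·(-1,5)/26² = (-0.0237,0.1183)
o3: d²=436 > ρ²=26 → inactive
F = F_att + ΣF_rep = (-21.0237,-19.3817)
Δp = p'−p = (-5.2559,-4.8454); α = Δx/Fx = (-3553/676) / (-3553/169) = 1/4
check: Δy/Fy = (-6551/1352) / (-6551/338) = 1/4 ✓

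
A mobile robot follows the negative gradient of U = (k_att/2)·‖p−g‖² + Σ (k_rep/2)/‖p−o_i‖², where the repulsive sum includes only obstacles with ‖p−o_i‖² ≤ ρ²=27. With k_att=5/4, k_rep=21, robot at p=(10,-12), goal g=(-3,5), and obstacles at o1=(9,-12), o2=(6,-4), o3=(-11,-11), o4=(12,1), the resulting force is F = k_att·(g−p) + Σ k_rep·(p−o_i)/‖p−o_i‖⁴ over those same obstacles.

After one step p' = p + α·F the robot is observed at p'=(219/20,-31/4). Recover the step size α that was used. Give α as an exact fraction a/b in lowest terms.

F_att = 5/4·(g−p) = 5/4·(-13,17) = (-16.2500,21.2500)
o1: d²=1 ≤ ρ²=27; F_rep = 21·(1,0)/1² = (21.0000,0.0000)
o2: d²=80 > ρ²=27 → inactive
o3: d²=442 > ρ²=27 → inactive
o4: d²=173 > ρ²=27 → inactive
F = F_att + ΣF_rep = (4.7500,21.2500)
Δp = p'−p = (0.9500,4.2500); α = Δx/Fx = (19/20) / (19/4) = 1/5
check: Δy/Fy = (17/4) / (85/4) = 1/5 ✓

α = 1/5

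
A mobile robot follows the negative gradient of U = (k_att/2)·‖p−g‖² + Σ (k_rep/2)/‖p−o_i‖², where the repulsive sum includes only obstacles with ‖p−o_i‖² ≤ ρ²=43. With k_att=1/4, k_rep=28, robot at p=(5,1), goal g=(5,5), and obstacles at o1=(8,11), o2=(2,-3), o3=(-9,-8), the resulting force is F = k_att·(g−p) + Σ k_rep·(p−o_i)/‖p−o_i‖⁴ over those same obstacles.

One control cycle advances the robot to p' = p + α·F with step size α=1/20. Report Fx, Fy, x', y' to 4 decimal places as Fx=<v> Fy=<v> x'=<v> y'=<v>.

F_att = 1/4·(g−p) = 1/4·(0,4) = (0.0000,1.0000)
o1: d²=109 > ρ²=43 → inactive
o2: d²=25 ≤ ρ²=43; F_rep = 28·(3,4)/25² = (0.1344,0.1792)
o3: d²=277 > ρ²=43 → inactive
F = F_att + ΣF_rep = (0.1344,1.1792)
p' = p + 1/20·F = (5.0067,1.0590)

Fx=0.1344 Fy=1.1792 x'=5.0067 y'=1.0590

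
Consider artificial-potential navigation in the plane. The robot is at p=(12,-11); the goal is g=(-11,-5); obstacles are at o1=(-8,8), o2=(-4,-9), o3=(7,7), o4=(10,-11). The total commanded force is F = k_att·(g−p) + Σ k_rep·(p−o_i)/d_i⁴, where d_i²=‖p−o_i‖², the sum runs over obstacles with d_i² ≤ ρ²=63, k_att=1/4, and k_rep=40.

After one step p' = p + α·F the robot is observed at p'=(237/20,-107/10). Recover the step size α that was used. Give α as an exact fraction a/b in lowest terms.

α = 1/5

F_att = 1/4·(g−p) = 1/4·(-23,6) = (-5.7500,1.5000)
o1: d²=761 > ρ²=63 → inactive
o2: d²=260 > ρ²=63 → inactive
o3: d²=349 > ρ²=63 → inactive
o4: d²=4 ≤ ρ²=63; F_rep = 40·(2,0)/4² = (5.0000,0.0000)
F = F_att + ΣF_rep = (-0.7500,1.5000)
Δp = p'−p = (-0.1500,0.3000); α = Δx/Fx = (-3/20) / (-3/4) = 1/5
check: Δy/Fy = (3/10) / (3/2) = 1/5 ✓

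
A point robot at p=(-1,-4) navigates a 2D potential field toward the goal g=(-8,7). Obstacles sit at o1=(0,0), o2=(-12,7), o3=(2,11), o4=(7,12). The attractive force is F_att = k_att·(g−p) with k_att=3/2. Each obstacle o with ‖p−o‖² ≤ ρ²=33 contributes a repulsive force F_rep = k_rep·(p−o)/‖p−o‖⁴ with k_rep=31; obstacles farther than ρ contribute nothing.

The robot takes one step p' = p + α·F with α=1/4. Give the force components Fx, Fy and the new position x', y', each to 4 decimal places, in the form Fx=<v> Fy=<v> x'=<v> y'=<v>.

Fx=-10.6073 Fy=16.0709 x'=-3.6518 y'=0.0177

F_att = 3/2·(g−p) = 3/2·(-7,11) = (-10.5000,16.5000)
o1: d²=17 ≤ ρ²=33; F_rep = 31·(-1,-4)/17² = (-0.1073,-0.4291)
o2: d²=242 > ρ²=33 → inactive
o3: d²=234 > ρ²=33 → inactive
o4: d²=320 > ρ²=33 → inactive
F = F_att + ΣF_rep = (-10.6073,16.0709)
p' = p + 1/4·F = (-3.6518,0.0177)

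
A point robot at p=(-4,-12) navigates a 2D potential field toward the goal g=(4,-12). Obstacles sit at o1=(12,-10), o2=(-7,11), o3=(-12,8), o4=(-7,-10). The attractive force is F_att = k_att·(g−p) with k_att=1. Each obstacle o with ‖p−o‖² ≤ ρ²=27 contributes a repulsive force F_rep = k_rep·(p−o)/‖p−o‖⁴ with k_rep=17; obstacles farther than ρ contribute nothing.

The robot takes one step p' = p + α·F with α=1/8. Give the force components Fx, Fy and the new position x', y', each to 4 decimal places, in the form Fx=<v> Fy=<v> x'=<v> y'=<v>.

Fx=8.3018 Fy=-0.2012 x'=-2.9623 y'=-12.0251

F_att = 1·(g−p) = 1·(8,0) = (8.0000,0.0000)
o1: d²=260 > ρ²=27 → inactive
o2: d²=538 > ρ²=27 → inactive
o3: d²=464 > ρ²=27 → inactive
o4: d²=13 ≤ ρ²=27; F_rep = 17·(3,-2)/13² = (0.3018,-0.2012)
F = F_att + ΣF_rep = (8.3018,-0.2012)
p' = p + 1/8·F = (-2.9623,-12.0251)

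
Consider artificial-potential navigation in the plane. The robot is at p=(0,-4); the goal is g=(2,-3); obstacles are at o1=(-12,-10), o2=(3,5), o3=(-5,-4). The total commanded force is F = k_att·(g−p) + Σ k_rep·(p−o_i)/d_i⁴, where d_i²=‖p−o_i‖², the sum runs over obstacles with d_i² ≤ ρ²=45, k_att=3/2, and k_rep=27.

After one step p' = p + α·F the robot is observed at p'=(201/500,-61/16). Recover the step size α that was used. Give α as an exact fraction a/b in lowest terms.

α = 1/8

F_att = 3/2·(g−p) = 3/2·(2,1) = (3.0000,1.5000)
o1: d²=180 > ρ²=45 → inactive
o2: d²=90 > ρ²=45 → inactive
o3: d²=25 ≤ ρ²=45; F_rep = 27·(5,0)/25² = (0.2160,0.0000)
F = F_att + ΣF_rep = (3.2160,1.5000)
Δp = p'−p = (0.4020,0.1875); α = Δx/Fx = (201/500) / (402/125) = 1/8
check: Δy/Fy = (3/16) / (3/2) = 1/8 ✓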